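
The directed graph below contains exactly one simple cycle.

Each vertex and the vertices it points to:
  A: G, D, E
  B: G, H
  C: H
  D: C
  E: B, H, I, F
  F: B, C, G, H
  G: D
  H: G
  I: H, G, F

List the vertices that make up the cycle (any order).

DFS with gray/black marking from D:
D gray
  C gray
    H gray
      G gray
        G→D: D is gray → back edge
Back edge closes the cycle D → C → H → G → D; its vertices are {C, D, G, H}.

C, D, G, H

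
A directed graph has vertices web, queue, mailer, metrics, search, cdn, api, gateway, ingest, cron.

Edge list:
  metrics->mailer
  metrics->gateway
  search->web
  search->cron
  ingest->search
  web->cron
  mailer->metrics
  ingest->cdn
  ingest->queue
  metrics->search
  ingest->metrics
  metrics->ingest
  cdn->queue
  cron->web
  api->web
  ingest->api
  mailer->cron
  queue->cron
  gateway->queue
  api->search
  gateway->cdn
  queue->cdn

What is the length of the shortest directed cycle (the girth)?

2

For each vertex v, BFS finds the shortest path from v back to v.
The shortest such closed walk is metrics → ingest → metrics, length 2.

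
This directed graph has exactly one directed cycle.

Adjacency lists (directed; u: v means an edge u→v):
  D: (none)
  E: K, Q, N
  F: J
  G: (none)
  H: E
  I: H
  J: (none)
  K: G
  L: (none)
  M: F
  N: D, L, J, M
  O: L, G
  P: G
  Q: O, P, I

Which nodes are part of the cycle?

DFS with gray/black marking from E:
E gray
  K gray
    G gray
    G black
  K black
  Q gray
    O gray
      L gray
      L black
      O→G: G black — skip
    O black
    P gray
      P→G: G black — skip
    P black
    I gray
      H gray
        H→E: E is gray → back edge
Back edge closes the cycle E → Q → I → H → E; its vertices are {E, H, I, Q}.

E, H, I, Q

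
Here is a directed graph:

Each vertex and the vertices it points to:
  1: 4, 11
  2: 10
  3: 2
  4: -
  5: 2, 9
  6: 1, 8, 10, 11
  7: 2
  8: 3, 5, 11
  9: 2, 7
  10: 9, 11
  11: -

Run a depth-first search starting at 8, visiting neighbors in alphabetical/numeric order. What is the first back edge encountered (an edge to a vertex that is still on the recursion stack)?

9→2

DFS from 8 (visiting neighbors in alphabetical/numeric order); mark gray on enter, black on exit:
8 gray
  3 gray
    2 gray
      10 gray
        9 gray
          9→2: 2 is gray → back edge
First back edge: 9 → 2.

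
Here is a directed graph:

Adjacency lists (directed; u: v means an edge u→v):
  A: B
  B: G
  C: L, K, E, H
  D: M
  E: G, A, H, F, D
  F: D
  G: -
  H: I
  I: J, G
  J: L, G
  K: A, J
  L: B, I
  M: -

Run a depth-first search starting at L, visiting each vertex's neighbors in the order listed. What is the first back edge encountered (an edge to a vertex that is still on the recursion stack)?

J→L

DFS from L (visiting each vertex's neighbors in the order listed); mark gray on enter, black on exit:
L gray
  B gray
    G gray
    G black
  B black
  I gray
    J gray
      J→L: L is gray → back edge
First back edge: J → L.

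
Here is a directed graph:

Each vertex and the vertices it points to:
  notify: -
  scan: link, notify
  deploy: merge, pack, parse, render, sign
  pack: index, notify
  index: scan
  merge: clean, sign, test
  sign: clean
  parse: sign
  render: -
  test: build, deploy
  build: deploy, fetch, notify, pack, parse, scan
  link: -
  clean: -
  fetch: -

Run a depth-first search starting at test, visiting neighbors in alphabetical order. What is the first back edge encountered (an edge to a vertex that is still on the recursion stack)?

merge→test

DFS from test (visiting neighbors in alphabetical order); mark gray on enter, black on exit:
test gray
  build gray
    deploy gray
      merge gray
        clean gray
        clean black
        sign gray
          sign→clean: clean black — skip
        sign black
        merge→test: test is gray → back edge
First back edge: merge → test.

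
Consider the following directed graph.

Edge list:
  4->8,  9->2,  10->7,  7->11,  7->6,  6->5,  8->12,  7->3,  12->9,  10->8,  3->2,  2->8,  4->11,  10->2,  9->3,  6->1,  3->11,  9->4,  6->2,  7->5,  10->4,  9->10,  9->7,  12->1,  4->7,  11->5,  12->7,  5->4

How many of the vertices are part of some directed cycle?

11

A vertex is on a directed cycle iff it belongs to a strongly connected component of size ≥ 2 (or has a self-loop).
The vertices on cycles are {2, 3, 4, 5, 6, 7, 8, 9, 10, 11, 12} — 11 in total.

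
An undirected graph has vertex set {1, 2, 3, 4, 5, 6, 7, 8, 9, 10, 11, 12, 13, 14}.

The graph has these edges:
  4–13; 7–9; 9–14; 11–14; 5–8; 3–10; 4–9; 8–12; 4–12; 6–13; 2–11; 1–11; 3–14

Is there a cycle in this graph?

DFS, tracking each vertex's parent; an edge to a visited non-parent vertex closes a cycle.
Start from 12:
visit 12 (parent –)
  visit 8 (parent 12)
    visit 5 (parent 8)
      5–8: parent, skip
    8–12: parent, skip
  visit 4 (parent 12)
    4–12: parent, skip
    visit 9 (parent 4)
      visit 7 (parent 9)
        7–9: parent, skip
      visit 14 (parent 9)
        visit 3 (parent 14)
          visit 10 (parent 3)
            10–3: parent, skip
          3–14: parent, skip
        14–9: parent, skip
        visit 11 (parent 14)
          11–14: parent, skip
          visit 1 (parent 11)
            1–11: parent, skip
          visit 2 (parent 11)
            2–11: parent, skip
      9–4: parent, skip
    visit 13 (parent 4)
      13–4: parent, skip
      visit 6 (parent 13)
        6–13: parent, skip
No non-parent visited neighbor found — the graph is a forest.

No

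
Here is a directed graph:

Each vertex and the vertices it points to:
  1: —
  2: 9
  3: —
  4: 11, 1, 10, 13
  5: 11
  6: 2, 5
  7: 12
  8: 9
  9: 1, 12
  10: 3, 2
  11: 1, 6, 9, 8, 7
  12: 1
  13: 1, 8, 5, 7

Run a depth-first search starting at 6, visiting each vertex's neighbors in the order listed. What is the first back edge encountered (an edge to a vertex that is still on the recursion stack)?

11->6

DFS from 6 (visiting each vertex's neighbors in the order listed); mark gray on enter, black on exit:
6 gray
  2 gray
    9 gray
      1 gray
      1 black
      12 gray
        12→1: 1 black — skip
      12 black
    9 black
  2 black
  5 gray
    11 gray
      11→1: 1 black — skip
      11→6: 6 is gray → back edge
First back edge: 11 → 6.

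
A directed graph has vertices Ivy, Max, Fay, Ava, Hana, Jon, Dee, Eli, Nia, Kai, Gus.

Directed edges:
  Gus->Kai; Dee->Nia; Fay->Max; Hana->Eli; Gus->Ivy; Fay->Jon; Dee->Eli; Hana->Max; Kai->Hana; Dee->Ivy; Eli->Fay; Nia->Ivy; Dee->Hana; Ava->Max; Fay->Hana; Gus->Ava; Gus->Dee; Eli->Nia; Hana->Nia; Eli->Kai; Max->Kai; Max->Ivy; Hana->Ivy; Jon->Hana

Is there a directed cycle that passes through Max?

Yes

Max is on a cycle iff Max can reach itself via ≥1 edge.
Max → Kai → Hana → Max — yes.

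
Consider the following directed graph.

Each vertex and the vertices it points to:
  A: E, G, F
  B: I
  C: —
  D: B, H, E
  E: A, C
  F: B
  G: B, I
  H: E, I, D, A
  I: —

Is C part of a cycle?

No

C lies on a cycle iff there is a path from C back to itself.
Exploring from C, it never reaches itself; equivalently, its strongly connected component is a singleton.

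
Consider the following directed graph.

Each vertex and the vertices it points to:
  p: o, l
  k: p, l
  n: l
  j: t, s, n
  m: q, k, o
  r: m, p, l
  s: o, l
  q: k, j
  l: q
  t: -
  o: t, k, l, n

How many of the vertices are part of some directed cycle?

A vertex is on a directed cycle iff it belongs to a strongly connected component of size ≥ 2 (or has a self-loop).
The vertices on cycles are {j, k, l, n, o, p, q, s} — 8 in total.

8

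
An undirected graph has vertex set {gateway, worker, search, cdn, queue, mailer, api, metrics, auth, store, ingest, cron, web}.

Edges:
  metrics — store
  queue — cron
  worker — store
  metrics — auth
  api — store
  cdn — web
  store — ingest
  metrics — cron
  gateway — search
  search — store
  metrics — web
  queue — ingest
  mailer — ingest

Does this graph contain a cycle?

Yes

DFS, tracking each vertex's parent; an edge to a visited non-parent vertex closes a cycle.
Start from api:
visit api (parent –)
  visit store (parent api)
    store–api: parent, skip
    visit worker (parent store)
      worker–store: parent, skip
    visit search (parent store)
      search–store: parent, skip
      visit gateway (parent search)
        gateway–search: parent, skip
    visit metrics (parent store)
      visit web (parent metrics)
        web–metrics: parent, skip
        visit cdn (parent web)
          cdn–web: parent, skip
      metrics–store: parent, skip
      visit cron (parent metrics)
        visit queue (parent cron)
          visit ingest (parent queue)
            visit mailer (parent ingest)
              mailer–ingest: parent, skip
            ingest–store: store visited and ≠ parent → cycle
Cycle: store – metrics – cron – queue – ingest – store.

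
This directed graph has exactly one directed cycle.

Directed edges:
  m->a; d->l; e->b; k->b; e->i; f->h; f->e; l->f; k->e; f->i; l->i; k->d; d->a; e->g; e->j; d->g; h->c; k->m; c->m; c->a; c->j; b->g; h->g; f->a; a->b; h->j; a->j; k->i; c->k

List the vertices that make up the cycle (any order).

DFS with gray/black marking from f:
f gray
  i gray
  i black
  a gray
    b gray
      g gray
      g black
    b black
    j gray
    j black
  a black
  h gray
    h→j: j black — skip
    h→g: g black — skip
    c gray
      c→a: a black — skip
      k gray
        e gray
          e→j: j black — skip
          e→b: b black — skip
          e→g: g black — skip
          e→i: i black — skip
        e black
        d gray
          d→a: a black — skip
          d→g: g black — skip
          l gray
            l→i: i black — skip
            l→f: f is gray → back edge
Back edge closes the cycle f → h → c → k → d → l → f; its vertices are {c, d, f, h, k, l}.

c, d, f, h, k, l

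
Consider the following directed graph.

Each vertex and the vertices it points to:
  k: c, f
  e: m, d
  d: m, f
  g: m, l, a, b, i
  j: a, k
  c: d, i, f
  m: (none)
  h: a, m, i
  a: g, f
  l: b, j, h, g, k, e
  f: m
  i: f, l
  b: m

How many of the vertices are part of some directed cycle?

A vertex is on a directed cycle iff it belongs to a strongly connected component of size ≥ 2 (or has a self-loop).
The vertices on cycles are {a, c, g, h, i, j, k, l} — 8 in total.

8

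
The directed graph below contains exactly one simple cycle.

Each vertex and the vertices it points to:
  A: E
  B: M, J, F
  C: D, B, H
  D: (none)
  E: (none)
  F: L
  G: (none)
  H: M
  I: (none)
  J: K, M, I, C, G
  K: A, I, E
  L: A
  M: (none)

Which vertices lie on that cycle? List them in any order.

DFS with gray/black marking from C:
C gray
  D gray
  D black
  B gray
    M gray
    M black
    J gray
      K gray
        A gray
          E gray
          E black
        A black
        I gray
        I black
        K→E: E black — skip
      K black
      J→M: M black — skip
      J→I: I black — skip
      J→C: C is gray → back edge
Back edge closes the cycle C → B → J → C; its vertices are {B, C, J}.

B, C, J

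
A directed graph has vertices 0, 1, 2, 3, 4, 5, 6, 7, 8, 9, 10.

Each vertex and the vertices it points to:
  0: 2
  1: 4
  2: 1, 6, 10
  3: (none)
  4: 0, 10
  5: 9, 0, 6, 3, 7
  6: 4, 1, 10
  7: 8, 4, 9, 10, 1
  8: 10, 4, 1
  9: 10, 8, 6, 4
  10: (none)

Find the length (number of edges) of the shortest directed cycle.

4

For each vertex v, BFS finds the shortest path from v back to v.
The shortest such closed walk is 0 → 2 → 1 → 4 → 0, length 4.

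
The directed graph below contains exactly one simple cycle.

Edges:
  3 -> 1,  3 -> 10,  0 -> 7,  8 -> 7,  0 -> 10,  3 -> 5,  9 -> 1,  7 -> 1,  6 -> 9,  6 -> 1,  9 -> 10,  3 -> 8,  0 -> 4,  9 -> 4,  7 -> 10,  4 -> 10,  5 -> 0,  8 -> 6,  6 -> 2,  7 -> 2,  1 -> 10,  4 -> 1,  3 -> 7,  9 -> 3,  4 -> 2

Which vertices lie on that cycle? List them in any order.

DFS with gray/black marking from 3:
3 gray
  8 gray
    7 gray
      1 gray
        10 gray
        10 black
      1 black
      7→10: 10 black — skip
      2 gray
      2 black
    7 black
    6 gray
      9 gray
        9→10: 10 black — skip
        9→3: 3 is gray → back edge
Back edge closes the cycle 3 → 8 → 6 → 9 → 3; its vertices are {3, 6, 8, 9}.

3, 6, 8, 9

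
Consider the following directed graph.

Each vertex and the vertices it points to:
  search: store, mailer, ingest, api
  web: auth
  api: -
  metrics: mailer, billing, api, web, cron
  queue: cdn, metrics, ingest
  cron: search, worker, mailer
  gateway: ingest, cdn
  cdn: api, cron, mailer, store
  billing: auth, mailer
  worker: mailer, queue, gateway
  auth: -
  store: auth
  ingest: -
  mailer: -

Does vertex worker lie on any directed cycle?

Yes

worker is on a cycle iff worker can reach itself via ≥1 edge.
worker → queue → cdn → cron → worker — yes.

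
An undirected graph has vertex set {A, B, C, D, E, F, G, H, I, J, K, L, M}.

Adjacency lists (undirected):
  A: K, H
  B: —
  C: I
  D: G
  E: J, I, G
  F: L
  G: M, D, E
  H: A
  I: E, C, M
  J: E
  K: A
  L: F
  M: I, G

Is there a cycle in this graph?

DFS, tracking each vertex's parent; an edge to a visited non-parent vertex closes a cycle.
Start from M:
visit M (parent –)
  visit I (parent M)
    visit E (parent I)
      visit J (parent E)
        J–E: parent, skip
      E–I: parent, skip
      visit G (parent E)
        G–M: M visited and ≠ parent → cycle
Cycle: M – I – E – G – M.

Yes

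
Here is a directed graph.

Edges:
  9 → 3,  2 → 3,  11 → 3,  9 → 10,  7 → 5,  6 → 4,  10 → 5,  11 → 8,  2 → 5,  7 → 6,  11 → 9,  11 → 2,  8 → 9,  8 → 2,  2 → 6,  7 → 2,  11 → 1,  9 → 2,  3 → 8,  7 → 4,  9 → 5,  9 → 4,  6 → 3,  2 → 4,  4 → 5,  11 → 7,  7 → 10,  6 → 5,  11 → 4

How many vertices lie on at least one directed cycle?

A vertex is on a directed cycle iff it belongs to a strongly connected component of size ≥ 2 (or has a self-loop).
The vertices on cycles are {2, 3, 6, 8, 9} — 5 in total.

5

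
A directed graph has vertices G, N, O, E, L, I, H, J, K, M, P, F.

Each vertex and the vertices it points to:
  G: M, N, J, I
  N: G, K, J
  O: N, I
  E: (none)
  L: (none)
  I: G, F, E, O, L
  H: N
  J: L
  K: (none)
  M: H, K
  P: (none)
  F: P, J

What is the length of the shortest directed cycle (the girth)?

2

For each vertex v, BFS finds the shortest path from v back to v.
The shortest such closed walk is I → G → I, length 2.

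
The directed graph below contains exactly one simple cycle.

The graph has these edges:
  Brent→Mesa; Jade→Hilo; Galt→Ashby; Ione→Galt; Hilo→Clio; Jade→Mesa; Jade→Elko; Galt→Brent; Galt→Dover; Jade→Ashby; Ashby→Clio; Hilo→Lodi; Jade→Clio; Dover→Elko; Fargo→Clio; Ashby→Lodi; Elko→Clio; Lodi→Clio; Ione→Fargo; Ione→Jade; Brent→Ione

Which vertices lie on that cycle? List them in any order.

DFS with gray/black marking from Ione:
Ione gray
  Galt gray
    Dover gray
      Elko gray
        Clio gray
        Clio black
      Elko black
    Dover black
    Ashby gray
      Lodi gray
        Lodi→Clio: Clio black — skip
      Lodi black
      Ashby→Clio: Clio black — skip
    Ashby black
    Brent gray
      Mesa gray
      Mesa black
      Brent→Ione: Ione is gray → back edge
Back edge closes the cycle Ione → Galt → Brent → Ione; its vertices are {Galt, Ione, Brent}.

Galt, Ione, Brent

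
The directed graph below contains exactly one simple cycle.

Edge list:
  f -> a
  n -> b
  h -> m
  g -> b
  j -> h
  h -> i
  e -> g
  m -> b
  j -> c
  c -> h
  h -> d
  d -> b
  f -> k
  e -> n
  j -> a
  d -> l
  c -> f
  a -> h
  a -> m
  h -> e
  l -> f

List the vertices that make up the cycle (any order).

DFS with gray/black marking from h:
h gray
  m gray
    b gray
    b black
  m black
  d gray
    d→b: b black — skip
    l gray
      f gray
        k gray
        k black
        a gray
          a→m: m black — skip
          a→h: h is gray → back edge
Back edge closes the cycle h → d → l → f → a → h; its vertices are {a, d, f, h, l}.

a, d, f, h, l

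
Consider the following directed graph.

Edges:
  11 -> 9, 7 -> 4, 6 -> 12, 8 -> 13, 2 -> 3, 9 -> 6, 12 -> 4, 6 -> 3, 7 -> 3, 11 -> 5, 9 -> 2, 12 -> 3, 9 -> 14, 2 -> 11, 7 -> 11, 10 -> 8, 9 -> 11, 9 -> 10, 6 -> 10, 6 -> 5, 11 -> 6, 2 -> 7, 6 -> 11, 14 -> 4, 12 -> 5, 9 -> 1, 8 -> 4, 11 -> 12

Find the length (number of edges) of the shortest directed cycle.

2

For each vertex v, BFS finds the shortest path from v back to v.
The shortest such closed walk is 9 → 11 → 9, length 2.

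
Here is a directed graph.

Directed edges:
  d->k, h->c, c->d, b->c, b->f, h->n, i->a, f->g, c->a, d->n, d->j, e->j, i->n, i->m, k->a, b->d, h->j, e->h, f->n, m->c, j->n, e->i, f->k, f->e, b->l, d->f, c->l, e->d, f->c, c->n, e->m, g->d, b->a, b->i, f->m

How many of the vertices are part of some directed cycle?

A vertex is on a directed cycle iff it belongs to a strongly connected component of size ≥ 2 (or has a self-loop).
The vertices on cycles are {c, d, e, f, g, h, i, m} — 8 in total.

8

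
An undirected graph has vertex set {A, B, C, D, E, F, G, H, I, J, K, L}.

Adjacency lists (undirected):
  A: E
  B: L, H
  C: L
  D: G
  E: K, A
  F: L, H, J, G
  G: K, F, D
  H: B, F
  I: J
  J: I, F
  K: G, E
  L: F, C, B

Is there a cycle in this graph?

DFS, tracking each vertex's parent; an edge to a visited non-parent vertex closes a cycle.
Start from C:
visit C (parent –)
  visit L (parent C)
    visit F (parent L)
      F–L: parent, skip
      visit H (parent F)
        visit B (parent H)
          B–L: L visited and ≠ parent → cycle
Cycle: L – F – H – B – L.

Yes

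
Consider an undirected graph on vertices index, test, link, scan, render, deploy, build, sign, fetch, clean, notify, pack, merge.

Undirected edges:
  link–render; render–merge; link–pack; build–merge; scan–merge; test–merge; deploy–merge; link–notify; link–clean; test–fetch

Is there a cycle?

DFS, tracking each vertex's parent; an edge to a visited non-parent vertex closes a cycle.
Start from scan:
visit scan (parent –)
  visit merge (parent scan)
    visit deploy (parent merge)
      deploy–merge: parent, skip
    visit render (parent merge)
      render–merge: parent, skip
      visit link (parent render)
        link–render: parent, skip
        visit clean (parent link)
          clean–link: parent, skip
        visit notify (parent link)
          notify–link: parent, skip
        visit pack (parent link)
          pack–link: parent, skip
    merge–scan: parent, skip
    visit test (parent merge)
      visit fetch (parent test)
        fetch–test: parent, skip
      test–merge: parent, skip
    visit build (parent merge)
      build–merge: parent, skip
visit index (parent –)
visit sign (parent –)
No non-parent visited neighbor found — the graph is a forest.

No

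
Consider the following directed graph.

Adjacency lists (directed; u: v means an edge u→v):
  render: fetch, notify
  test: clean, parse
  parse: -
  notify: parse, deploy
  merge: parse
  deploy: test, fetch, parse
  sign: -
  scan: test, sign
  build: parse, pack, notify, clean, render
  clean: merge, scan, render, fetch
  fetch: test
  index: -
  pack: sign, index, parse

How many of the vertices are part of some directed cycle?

7

A vertex is on a directed cycle iff it belongs to a strongly connected component of size ≥ 2 (or has a self-loop).
The vertices on cycles are {scan, test, clean, fetch, deploy, notify, render} — 7 in total.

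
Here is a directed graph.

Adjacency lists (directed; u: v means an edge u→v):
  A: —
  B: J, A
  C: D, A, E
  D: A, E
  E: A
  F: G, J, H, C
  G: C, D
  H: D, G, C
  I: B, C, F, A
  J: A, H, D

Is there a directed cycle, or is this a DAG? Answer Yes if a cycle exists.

DFS with white/gray/black marking, starting from F:
F gray
  G gray
    C gray
      D gray
        A gray
        A black
        E gray
          E→A: A black — skip
        E black
      D black
      C→A: A black — skip
      C→E: E black — skip
    C black
    G→D: D black — skip
  G black
  J gray
    J→A: A black — skip
    H gray
      H→D: D black — skip
      H→G: G black — skip
      H→C: C black — skip
    H black
    J→D: D black — skip
  J black
  F→H: H black — skip
  F→C: C black — skip
F black
B gray
  B→J: J black — skip
  B→A: A black — skip
B black
I gray
  I→B: B black — skip
  I→C: C black — skip
  I→F: F black — skip
  I→A: A black — skip
I black
Every edge goes to a white or black vertex — no back edge, so the graph is acyclic.

No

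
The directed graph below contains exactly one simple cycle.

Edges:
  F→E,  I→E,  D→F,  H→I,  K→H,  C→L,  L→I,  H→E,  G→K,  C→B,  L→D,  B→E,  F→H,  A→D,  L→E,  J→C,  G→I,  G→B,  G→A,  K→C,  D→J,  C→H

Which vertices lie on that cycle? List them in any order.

DFS with gray/black marking from C:
C gray
  B gray
    E gray
    E black
  B black
  H gray
    I gray
      I→E: E black — skip
    I black
    H→E: E black — skip
  H black
  L gray
    D gray
      J gray
        J→C: C is gray → back edge
Back edge closes the cycle C → L → D → J → C; its vertices are {C, D, J, L}.

C, D, J, L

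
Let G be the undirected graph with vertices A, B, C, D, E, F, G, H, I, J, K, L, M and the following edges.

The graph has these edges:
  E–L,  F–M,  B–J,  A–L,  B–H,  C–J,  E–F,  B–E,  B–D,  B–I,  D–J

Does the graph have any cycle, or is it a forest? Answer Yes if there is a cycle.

DFS, tracking each vertex's parent; an edge to a visited non-parent vertex closes a cycle.
Start from D:
visit D (parent –)
  visit B (parent D)
    B–D: parent, skip
    visit E (parent B)
      visit F (parent E)
        F–E: parent, skip
        visit M (parent F)
          M–F: parent, skip
      visit L (parent E)
        L–E: parent, skip
        visit A (parent L)
          A–L: parent, skip
      E–B: parent, skip
    visit H (parent B)
      H–B: parent, skip
    visit I (parent B)
      I–B: parent, skip
    visit J (parent B)
      visit C (parent J)
        C–J: parent, skip
      J–B: parent, skip
      J–D: D visited and ≠ parent → cycle
Cycle: D – B – J – D.

Yes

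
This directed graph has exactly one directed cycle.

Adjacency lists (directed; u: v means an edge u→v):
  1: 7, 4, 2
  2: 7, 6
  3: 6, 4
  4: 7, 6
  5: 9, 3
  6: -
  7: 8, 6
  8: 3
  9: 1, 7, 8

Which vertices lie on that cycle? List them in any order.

3, 4, 7, 8

DFS with gray/black marking from 8:
8 gray
  3 gray
    6 gray
    6 black
    4 gray
      7 gray
        7→8: 8 is gray → back edge
Back edge closes the cycle 8 → 3 → 4 → 7 → 8; its vertices are {3, 4, 7, 8}.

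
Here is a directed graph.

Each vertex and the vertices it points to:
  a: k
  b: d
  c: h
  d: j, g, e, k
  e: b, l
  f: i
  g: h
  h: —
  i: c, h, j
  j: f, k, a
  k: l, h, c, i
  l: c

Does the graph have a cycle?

DFS with white/gray/black marking, starting from i:
i gray
  c gray
    h gray
    h black
  c black
  i→h: h black — skip
  j gray
    f gray
      f→i: i is gray → back edge
Back edge found, so a cycle exists: i → j → f → i.

Yes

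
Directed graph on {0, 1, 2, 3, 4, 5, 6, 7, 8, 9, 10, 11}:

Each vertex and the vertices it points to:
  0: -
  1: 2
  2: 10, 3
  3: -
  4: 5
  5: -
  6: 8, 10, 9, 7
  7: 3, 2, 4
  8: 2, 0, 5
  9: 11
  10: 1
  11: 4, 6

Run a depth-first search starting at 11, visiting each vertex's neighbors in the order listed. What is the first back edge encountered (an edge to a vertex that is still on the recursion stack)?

DFS from 11 (visiting each vertex's neighbors in the order listed); mark gray on enter, black on exit:
11 gray
  4 gray
    5 gray
    5 black
  4 black
  6 gray
    8 gray
      2 gray
        10 gray
          1 gray
            1→2: 2 is gray → back edge
First back edge: 1 → 2.

1→2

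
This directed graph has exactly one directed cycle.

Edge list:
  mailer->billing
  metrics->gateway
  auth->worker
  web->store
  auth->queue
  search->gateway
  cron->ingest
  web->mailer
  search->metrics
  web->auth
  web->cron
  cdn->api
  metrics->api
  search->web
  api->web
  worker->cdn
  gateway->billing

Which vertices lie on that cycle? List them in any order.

DFS with gray/black marking from api:
api gray
  web gray
    store gray
    store black
    auth gray
      queue gray
      queue black
      worker gray
        cdn gray
          cdn→api: api is gray → back edge
Back edge closes the cycle api → web → auth → worker → cdn → api; its vertices are {api, cdn, web, auth, worker}.

api, cdn, web, auth, worker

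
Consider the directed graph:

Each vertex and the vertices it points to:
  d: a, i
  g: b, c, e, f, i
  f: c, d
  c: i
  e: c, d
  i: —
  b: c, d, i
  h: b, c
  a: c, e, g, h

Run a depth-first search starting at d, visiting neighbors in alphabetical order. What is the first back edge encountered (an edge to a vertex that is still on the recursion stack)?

DFS from d (visiting neighbors in alphabetical order); mark gray on enter, black on exit:
d gray
  a gray
    c gray
      i gray
      i black
    c black
    e gray
      e→c: c black — skip
      e→d: d is gray → back edge
First back edge: e → d.

e->d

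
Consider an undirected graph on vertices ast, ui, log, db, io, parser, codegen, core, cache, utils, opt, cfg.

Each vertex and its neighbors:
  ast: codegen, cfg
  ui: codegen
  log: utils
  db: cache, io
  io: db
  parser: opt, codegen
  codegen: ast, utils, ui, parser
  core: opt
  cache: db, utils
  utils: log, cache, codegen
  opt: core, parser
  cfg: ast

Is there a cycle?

No

DFS, tracking each vertex's parent; an edge to a visited non-parent vertex closes a cycle.
Start from cfg:
visit cfg (parent –)
  visit ast (parent cfg)
    visit codegen (parent ast)
      codegen–ast: parent, skip
      visit utils (parent codegen)
        visit log (parent utils)
          log–utils: parent, skip
        visit cache (parent utils)
          visit db (parent cache)
            db–cache: parent, skip
            visit io (parent db)
              io–db: parent, skip
          cache–utils: parent, skip
        utils–codegen: parent, skip
      visit ui (parent codegen)
        ui–codegen: parent, skip
      visit parser (parent codegen)
        visit opt (parent parser)
          visit core (parent opt)
            core–opt: parent, skip
          opt–parser: parent, skip
        parser–codegen: parent, skip
    ast–cfg: parent, skip
No non-parent visited neighbor found — the graph is a forest.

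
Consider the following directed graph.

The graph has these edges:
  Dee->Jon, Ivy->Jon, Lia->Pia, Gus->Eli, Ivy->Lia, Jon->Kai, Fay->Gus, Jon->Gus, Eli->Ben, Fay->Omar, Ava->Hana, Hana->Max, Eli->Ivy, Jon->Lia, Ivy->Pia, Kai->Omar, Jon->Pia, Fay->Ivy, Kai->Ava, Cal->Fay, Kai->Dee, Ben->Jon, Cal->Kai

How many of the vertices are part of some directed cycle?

7

A vertex is on a directed cycle iff it belongs to a strongly connected component of size ≥ 2 (or has a self-loop).
The vertices on cycles are {Ben, Dee, Eli, Gus, Ivy, Jon, Kai} — 7 in total.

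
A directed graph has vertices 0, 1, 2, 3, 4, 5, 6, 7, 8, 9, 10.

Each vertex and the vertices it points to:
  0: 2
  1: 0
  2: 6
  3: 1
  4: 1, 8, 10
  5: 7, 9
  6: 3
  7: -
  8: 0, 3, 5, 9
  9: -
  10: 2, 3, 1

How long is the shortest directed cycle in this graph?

For each vertex v, BFS finds the shortest path from v back to v.
The shortest such closed walk is 2 → 6 → 3 → 1 → 0 → 2, length 5.

5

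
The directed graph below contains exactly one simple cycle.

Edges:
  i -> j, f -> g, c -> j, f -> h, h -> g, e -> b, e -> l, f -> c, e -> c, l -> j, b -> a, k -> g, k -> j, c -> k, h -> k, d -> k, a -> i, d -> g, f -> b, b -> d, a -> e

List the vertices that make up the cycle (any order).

a, b, e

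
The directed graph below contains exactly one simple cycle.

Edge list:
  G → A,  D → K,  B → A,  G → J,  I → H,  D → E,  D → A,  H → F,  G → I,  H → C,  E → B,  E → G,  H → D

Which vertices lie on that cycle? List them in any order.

D, E, G, H, I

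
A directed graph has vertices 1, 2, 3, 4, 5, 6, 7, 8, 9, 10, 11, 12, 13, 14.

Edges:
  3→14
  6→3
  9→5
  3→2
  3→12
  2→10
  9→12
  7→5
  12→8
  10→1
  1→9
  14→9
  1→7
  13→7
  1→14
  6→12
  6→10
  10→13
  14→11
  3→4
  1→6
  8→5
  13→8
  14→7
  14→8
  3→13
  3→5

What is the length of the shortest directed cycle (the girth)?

For each vertex v, BFS finds the shortest path from v back to v.
The shortest such closed walk is 1 → 6 → 10 → 1, length 3.

3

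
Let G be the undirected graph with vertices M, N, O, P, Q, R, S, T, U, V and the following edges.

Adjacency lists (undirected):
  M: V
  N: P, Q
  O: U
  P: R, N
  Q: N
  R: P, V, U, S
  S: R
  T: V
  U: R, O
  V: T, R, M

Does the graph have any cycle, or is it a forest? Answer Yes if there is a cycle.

No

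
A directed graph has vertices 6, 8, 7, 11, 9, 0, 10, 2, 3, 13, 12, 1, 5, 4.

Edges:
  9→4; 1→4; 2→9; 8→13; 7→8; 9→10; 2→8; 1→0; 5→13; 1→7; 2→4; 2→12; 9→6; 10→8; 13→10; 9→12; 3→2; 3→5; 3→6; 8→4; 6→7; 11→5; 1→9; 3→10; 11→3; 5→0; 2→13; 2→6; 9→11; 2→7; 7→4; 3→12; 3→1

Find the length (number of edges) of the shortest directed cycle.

3

For each vertex v, BFS finds the shortest path from v back to v.
The shortest such closed walk is 10 → 8 → 13 → 10, length 3.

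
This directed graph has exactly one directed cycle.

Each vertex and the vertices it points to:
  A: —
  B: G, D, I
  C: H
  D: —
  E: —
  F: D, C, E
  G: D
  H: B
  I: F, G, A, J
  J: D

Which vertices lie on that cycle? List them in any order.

DFS with gray/black marking from I:
I gray
  F gray
    D gray
    D black
    C gray
      H gray
        B gray
          G gray
            G→D: D black — skip
          G black
          B→D: D black — skip
          B→I: I is gray → back edge
Back edge closes the cycle I → F → C → H → B → I; its vertices are {B, C, F, H, I}.

B, C, F, H, I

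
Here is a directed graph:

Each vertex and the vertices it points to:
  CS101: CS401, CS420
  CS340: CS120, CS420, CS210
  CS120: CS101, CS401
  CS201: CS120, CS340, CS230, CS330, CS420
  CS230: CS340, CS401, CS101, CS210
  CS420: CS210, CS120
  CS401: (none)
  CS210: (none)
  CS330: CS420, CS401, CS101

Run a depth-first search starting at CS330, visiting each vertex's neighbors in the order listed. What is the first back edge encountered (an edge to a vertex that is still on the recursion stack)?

CS101→CS420

DFS from CS330 (visiting each vertex's neighbors in the order listed); mark gray on enter, black on exit:
CS330 gray
  CS420 gray
    CS210 gray
    CS210 black
    CS120 gray
      CS101 gray
        CS401 gray
        CS401 black
        CS101→CS420: CS420 is gray → back edge
First back edge: CS101 → CS420.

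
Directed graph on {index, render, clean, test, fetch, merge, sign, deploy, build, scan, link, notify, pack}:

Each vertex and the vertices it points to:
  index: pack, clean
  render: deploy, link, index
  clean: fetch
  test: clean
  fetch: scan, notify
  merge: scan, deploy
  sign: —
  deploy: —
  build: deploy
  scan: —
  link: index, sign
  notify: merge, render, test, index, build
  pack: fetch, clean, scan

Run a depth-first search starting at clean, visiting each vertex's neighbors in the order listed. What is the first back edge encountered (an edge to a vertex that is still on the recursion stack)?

pack->fetch

DFS from clean (visiting each vertex's neighbors in the order listed); mark gray on enter, black on exit:
clean gray
  fetch gray
    scan gray
    scan black
    notify gray
      merge gray
        merge→scan: scan black — skip
        deploy gray
        deploy black
      merge black
      render gray
        render→deploy: deploy black — skip
        link gray
          index gray
            pack gray
              pack→fetch: fetch is gray → back edge
First back edge: pack → fetch.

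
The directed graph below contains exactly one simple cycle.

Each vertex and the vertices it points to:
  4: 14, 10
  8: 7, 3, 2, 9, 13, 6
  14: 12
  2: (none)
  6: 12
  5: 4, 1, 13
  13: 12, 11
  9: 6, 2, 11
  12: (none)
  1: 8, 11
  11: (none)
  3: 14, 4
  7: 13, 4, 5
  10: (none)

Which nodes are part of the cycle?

1, 5, 7, 8

DFS with gray/black marking from 8:
8 gray
  7 gray
    13 gray
      12 gray
      12 black
      11 gray
      11 black
    13 black
    4 gray
      14 gray
        14→12: 12 black — skip
      14 black
      10 gray
      10 black
    4 black
    5 gray
      5→4: 4 black — skip
      1 gray
        1→8: 8 is gray → back edge
Back edge closes the cycle 8 → 7 → 5 → 1 → 8; its vertices are {1, 5, 7, 8}.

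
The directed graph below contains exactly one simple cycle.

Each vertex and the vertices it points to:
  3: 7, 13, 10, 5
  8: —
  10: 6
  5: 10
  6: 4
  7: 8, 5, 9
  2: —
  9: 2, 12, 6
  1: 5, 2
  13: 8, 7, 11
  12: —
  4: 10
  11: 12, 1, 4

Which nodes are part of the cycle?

4, 6, 10

DFS with gray/black marking from 10:
10 gray
  6 gray
    4 gray
      4→10: 10 is gray → back edge
Back edge closes the cycle 10 → 6 → 4 → 10; its vertices are {4, 6, 10}.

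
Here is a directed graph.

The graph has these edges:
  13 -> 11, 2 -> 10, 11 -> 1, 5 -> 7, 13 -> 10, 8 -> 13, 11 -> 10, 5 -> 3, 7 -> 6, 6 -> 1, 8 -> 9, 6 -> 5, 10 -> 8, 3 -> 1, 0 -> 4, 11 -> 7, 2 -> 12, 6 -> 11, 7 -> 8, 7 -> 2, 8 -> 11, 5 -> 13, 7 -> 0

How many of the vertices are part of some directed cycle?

8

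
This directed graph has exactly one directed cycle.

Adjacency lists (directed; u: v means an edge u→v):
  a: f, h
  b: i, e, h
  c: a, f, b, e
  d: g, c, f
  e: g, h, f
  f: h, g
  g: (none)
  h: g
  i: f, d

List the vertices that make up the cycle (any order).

b, c, d, i

DFS with gray/black marking from d:
d gray
  g gray
  g black
  c gray
    a gray
      f gray
        h gray
          h→g: g black — skip
        h black
        f→g: g black — skip
      f black
      a→h: h black — skip
    a black
    c→f: f black — skip
    b gray
      i gray
        i→f: f black — skip
        i→d: d is gray → back edge
Back edge closes the cycle d → c → b → i → d; its vertices are {b, c, d, i}.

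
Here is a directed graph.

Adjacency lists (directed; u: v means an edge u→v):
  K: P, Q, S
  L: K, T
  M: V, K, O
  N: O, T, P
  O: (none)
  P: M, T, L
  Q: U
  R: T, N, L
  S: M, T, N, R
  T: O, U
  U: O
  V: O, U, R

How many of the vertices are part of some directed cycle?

A vertex is on a directed cycle iff it belongs to a strongly connected component of size ≥ 2 (or has a self-loop).
The vertices on cycles are {K, L, M, N, P, R, S, V} — 8 in total.

8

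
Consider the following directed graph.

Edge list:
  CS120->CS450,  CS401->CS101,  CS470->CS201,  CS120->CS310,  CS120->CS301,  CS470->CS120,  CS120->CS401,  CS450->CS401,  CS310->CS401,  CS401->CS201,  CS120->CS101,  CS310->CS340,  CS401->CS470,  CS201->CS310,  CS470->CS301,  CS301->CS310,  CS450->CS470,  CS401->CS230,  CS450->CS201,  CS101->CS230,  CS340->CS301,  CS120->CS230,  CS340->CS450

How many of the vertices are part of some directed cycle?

8

A vertex is on a directed cycle iff it belongs to a strongly connected component of size ≥ 2 (or has a self-loop).
The vertices on cycles are {CS120, CS201, CS301, CS310, CS340, CS401, CS450, CS470} — 8 in total.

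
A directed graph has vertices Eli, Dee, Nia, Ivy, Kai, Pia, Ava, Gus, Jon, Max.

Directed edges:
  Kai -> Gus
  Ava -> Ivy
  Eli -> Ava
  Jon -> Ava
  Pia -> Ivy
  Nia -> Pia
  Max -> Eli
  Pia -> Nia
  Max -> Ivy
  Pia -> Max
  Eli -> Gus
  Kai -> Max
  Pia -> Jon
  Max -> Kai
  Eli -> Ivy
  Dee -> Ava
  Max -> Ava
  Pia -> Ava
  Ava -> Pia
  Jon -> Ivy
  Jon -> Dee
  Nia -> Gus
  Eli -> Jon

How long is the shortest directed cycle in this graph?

For each vertex v, BFS finds the shortest path from v back to v.
The shortest such closed walk is Pia → Nia → Pia, length 2.

2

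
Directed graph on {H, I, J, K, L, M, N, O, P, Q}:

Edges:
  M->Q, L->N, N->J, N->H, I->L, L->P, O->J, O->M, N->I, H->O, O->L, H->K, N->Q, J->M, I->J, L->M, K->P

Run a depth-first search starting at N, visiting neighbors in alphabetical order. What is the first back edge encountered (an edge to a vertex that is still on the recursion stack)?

L→N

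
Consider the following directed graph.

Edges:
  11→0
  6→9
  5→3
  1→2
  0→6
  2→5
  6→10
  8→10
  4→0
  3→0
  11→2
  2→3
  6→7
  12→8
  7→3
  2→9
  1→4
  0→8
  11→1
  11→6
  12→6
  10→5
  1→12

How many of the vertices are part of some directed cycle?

7

A vertex is on a directed cycle iff it belongs to a strongly connected component of size ≥ 2 (or has a self-loop).
The vertices on cycles are {0, 3, 5, 6, 7, 8, 10} — 7 in total.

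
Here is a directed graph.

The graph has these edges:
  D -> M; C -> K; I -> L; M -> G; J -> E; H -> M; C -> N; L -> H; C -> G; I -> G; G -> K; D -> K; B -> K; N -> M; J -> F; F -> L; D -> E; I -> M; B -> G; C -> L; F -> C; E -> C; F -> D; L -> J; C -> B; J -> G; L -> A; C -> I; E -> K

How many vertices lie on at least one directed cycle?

7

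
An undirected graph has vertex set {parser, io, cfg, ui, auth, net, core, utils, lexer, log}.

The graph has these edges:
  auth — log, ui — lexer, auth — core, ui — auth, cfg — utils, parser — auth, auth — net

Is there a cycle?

DFS, tracking each vertex's parent; an edge to a visited non-parent vertex closes a cycle.
Start from cfg:
visit cfg (parent –)
  visit utils (parent cfg)
    utils–cfg: parent, skip
visit parser (parent –)
  visit auth (parent parser)
    visit core (parent auth)
      core–auth: parent, skip
    visit ui (parent auth)
      ui–auth: parent, skip
      visit lexer (parent ui)
        lexer–ui: parent, skip
    auth–parser: parent, skip
    visit log (parent auth)
      log–auth: parent, skip
    visit net (parent auth)
      net–auth: parent, skip
visit io (parent –)
No non-parent visited neighbor found — the graph is a forest.

No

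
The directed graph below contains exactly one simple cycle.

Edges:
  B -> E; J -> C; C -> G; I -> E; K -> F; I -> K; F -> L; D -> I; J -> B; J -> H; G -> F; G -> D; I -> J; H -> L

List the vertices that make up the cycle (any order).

DFS with gray/black marking from I:
I gray
  E gray
  E black
  K gray
    F gray
      L gray
      L black
    F black
  K black
  J gray
    B gray
      B→E: E black — skip
    B black
    C gray
      G gray
        D gray
          D→I: I is gray → back edge
Back edge closes the cycle I → J → C → G → D → I; its vertices are {C, D, G, I, J}.

C, D, G, I, J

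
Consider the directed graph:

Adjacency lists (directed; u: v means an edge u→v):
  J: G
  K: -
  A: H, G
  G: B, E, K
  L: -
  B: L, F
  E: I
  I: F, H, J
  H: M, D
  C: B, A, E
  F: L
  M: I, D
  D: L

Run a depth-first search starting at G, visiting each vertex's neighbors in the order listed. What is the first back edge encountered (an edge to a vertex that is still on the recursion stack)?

DFS from G (visiting each vertex's neighbors in the order listed); mark gray on enter, black on exit:
G gray
  B gray
    L gray
    L black
    F gray
      F→L: L black — skip
    F black
  B black
  E gray
    I gray
      I→F: F black — skip
      H gray
        M gray
          M→I: I is gray → back edge
First back edge: M → I.

M→I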